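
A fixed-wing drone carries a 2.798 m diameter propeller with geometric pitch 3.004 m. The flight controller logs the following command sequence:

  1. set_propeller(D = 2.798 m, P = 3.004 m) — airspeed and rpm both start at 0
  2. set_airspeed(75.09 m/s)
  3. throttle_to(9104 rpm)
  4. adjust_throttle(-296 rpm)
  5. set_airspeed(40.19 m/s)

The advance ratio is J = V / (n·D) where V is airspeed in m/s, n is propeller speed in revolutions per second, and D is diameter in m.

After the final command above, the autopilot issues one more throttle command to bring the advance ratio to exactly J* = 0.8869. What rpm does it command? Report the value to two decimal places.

set_propeller: D = 2.798 m, P = 3.004 m (p = P/D = 1.073624); state ← (V=0, rpm=0)
set_airspeed(75.09): V ← 75.09 m/s
throttle_to(9104): rpm ← 9104
adjust_throttle(-296): rpm ← 9104 -296 = 8808
set_airspeed(40.19): V ← 40.19 m/s
final state: V = 40.19 m/s, rpm = 8808 → n = rpm/60 = 146.800000 rev/s
target J* = 0.8869; solve J* = V/(n·D) for n: n = V/(J*·D) = 40.19/(0.8869 × 2.798) = 16.195548 rev/s
rpm = 60·n = 971.732866

rpm = 971.73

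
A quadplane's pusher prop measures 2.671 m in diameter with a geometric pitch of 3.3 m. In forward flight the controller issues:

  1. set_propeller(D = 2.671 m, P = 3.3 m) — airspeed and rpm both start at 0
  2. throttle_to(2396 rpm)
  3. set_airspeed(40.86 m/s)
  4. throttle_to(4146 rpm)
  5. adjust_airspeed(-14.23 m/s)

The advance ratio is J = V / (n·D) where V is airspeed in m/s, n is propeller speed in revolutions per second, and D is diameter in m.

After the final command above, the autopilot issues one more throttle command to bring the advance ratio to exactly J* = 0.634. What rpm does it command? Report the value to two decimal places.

set_propeller: D = 2.671 m, P = 3.3 m (p = P/D = 1.235492); state ← (V=0, rpm=0)
throttle_to(2396): rpm ← 2396
set_airspeed(40.86): V ← 40.86 m/s
throttle_to(4146): rpm ← 4146
adjust_airspeed(-14.23): V ← 40.86 -14.23 = 26.63 m/s
final state: V = 26.63 m/s, rpm = 4146 → n = rpm/60 = 69.100000 rev/s
target J* = 0.634; solve J* = V/(n·D) for n: n = V/(J*·D) = 26.63/(0.634 × 2.671) = 15.725629 rev/s
rpm = 60·n = 943.537729

rpm = 943.54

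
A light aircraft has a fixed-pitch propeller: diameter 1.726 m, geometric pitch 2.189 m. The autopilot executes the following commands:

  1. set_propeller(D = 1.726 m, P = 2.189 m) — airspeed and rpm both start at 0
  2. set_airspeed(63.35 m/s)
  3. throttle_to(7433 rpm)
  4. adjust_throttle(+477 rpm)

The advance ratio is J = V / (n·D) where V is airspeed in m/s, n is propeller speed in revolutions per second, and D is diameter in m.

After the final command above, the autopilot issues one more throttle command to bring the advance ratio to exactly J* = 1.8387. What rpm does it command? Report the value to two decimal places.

rpm = 1197.69

set_propeller: D = 1.726 m, P = 2.189 m (p = P/D = 1.268250); state ← (V=0, rpm=0)
set_airspeed(63.35): V ← 63.35 m/s
throttle_to(7433): rpm ← 7433
adjust_throttle(+477): rpm ← 7433 +477 = 7910
final state: V = 63.35 m/s, rpm = 7910 → n = rpm/60 = 131.833333 rev/s
target J* = 1.8387; solve J* = V/(n·D) for n: n = V/(J*·D) = 63.35/(1.8387 × 1.726) = 19.961582 rev/s
rpm = 60·n = 1197.694905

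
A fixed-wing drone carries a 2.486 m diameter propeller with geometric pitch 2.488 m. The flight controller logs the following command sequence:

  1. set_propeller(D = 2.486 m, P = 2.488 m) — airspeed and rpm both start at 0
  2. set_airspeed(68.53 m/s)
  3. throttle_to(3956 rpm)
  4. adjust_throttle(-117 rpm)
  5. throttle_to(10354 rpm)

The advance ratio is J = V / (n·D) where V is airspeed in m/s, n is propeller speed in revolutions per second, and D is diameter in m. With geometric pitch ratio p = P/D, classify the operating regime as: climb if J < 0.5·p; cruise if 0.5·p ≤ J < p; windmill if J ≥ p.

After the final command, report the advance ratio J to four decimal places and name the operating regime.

set_propeller: D = 2.486 m, P = 2.488 m (p = P/D = 1.000805); state ← (V=0, rpm=0)
set_airspeed(68.53): V ← 68.53 m/s
throttle_to(3956): rpm ← 3956
adjust_throttle(-117): rpm ← 3956 -117 = 3839
throttle_to(10354): rpm ← 10354
final state: V = 68.53 m/s, rpm = 10354 → n = rpm/60 = 172.566667 rev/s
J = V / (n·D) = 68.53 / (172.566667 × 2.486) = 0.159743
regime bands: climb J<0.5004 | cruise [0.5004, 1.0008) | windmill J≥1.0008
J = 0.1597 → climb

J = 0.1597, regime = climb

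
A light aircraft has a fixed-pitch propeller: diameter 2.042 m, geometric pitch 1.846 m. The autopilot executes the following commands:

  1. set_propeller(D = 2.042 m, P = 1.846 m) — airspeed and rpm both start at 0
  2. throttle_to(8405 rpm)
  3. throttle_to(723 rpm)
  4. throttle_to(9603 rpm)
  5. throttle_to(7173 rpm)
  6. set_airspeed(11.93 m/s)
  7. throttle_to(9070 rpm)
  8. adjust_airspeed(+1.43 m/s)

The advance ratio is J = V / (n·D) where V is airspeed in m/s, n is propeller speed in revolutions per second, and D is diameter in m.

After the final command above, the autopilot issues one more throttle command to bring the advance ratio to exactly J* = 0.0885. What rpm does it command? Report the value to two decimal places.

rpm = 4435.66

set_propeller: D = 2.042 m, P = 1.846 m (p = P/D = 0.904016); state ← (V=0, rpm=0)
throttle_to(8405): rpm ← 8405
throttle_to(723): rpm ← 723
throttle_to(9603): rpm ← 9603
throttle_to(7173): rpm ← 7173
set_airspeed(11.93): V ← 11.93 m/s
throttle_to(9070): rpm ← 9070
adjust_airspeed(+1.43): V ← 11.93 +1.43 = 13.36 m/s
final state: V = 13.36 m/s, rpm = 9070 → n = rpm/60 = 151.166667 rev/s
target J* = 0.0885; solve J* = V/(n·D) for n: n = V/(J*·D) = 13.36/(0.0885 × 2.042) = 73.927743 rev/s
rpm = 60·n = 4435.664603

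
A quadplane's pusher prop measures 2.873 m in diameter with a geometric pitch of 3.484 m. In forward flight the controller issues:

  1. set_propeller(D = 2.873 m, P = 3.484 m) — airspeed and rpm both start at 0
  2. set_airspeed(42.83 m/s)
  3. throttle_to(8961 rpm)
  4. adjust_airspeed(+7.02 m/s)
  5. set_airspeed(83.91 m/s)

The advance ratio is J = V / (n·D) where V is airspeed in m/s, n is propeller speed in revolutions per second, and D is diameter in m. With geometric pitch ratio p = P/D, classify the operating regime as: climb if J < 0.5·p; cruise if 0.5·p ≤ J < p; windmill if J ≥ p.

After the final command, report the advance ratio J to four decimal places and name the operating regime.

set_propeller: D = 2.873 m, P = 3.484 m (p = P/D = 1.212670); state ← (V=0, rpm=0)
set_airspeed(42.83): V ← 42.83 m/s
throttle_to(8961): rpm ← 8961
adjust_airspeed(+7.02): V ← 42.83 +7.02 = 49.85 m/s
set_airspeed(83.91): V ← 83.91 m/s
final state: V = 83.91 m/s, rpm = 8961 → n = rpm/60 = 149.350000 rev/s
J = V / (n·D) = 83.91 / (149.350000 × 2.873) = 0.195557
regime bands: climb J<0.6063 | cruise [0.6063, 1.2127) | windmill J≥1.2127
J = 0.1956 → climb

J = 0.1956, regime = climb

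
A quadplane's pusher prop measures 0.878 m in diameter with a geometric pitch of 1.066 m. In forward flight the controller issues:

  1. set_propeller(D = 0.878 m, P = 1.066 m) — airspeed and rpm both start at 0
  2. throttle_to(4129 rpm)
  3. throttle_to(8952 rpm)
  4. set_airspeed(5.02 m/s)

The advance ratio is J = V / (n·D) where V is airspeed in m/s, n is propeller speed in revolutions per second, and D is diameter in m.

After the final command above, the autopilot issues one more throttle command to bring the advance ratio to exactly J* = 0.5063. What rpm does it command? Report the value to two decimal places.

set_propeller: D = 0.878 m, P = 1.066 m (p = P/D = 1.214123); state ← (V=0, rpm=0)
throttle_to(4129): rpm ← 4129
throttle_to(8952): rpm ← 8952
set_airspeed(5.02): V ← 5.02 m/s
final state: V = 5.02 m/s, rpm = 8952 → n = rpm/60 = 149.200000 rev/s
target J* = 0.5063; solve J* = V/(n·D) for n: n = V/(J*·D) = 5.02/(0.5063 × 0.878) = 11.292791 rev/s
rpm = 60·n = 677.567434

rpm = 677.57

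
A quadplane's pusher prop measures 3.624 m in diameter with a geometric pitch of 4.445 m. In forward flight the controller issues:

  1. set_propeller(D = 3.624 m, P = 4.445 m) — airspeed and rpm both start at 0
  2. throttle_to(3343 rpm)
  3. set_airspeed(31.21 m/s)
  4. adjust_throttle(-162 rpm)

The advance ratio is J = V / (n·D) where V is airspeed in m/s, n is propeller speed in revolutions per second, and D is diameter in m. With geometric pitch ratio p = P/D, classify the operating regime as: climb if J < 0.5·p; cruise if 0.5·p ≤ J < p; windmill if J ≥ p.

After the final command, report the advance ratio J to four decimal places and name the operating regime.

set_propeller: D = 3.624 m, P = 4.445 m (p = P/D = 1.226545); state ← (V=0, rpm=0)
throttle_to(3343): rpm ← 3343
set_airspeed(31.21): V ← 31.21 m/s
adjust_throttle(-162): rpm ← 3343 -162 = 3181
final state: V = 31.21 m/s, rpm = 3181 → n = rpm/60 = 53.016667 rev/s
J = V / (n·D) = 31.21 / (53.016667 × 3.624) = 0.162440
regime bands: climb J<0.6133 | cruise [0.6133, 1.2265) | windmill J≥1.2265
J = 0.1624 → climb

J = 0.1624, regime = climb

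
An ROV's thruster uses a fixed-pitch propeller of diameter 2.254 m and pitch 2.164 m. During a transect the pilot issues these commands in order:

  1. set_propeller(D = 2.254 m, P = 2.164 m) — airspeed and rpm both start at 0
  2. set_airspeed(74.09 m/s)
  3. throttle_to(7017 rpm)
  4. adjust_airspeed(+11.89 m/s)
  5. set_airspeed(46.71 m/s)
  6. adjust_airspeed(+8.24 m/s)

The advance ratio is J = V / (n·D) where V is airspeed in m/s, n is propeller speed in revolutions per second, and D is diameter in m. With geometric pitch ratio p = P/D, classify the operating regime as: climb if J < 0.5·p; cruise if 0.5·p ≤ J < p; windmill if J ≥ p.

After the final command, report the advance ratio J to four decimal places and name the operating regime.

set_propeller: D = 2.254 m, P = 2.164 m (p = P/D = 0.960071); state ← (V=0, rpm=0)
set_airspeed(74.09): V ← 74.09 m/s
throttle_to(7017): rpm ← 7017
adjust_airspeed(+11.89): V ← 74.09 +11.89 = 85.98 m/s
set_airspeed(46.71): V ← 46.71 m/s
adjust_airspeed(+8.24): V ← 46.71 +8.24 = 54.95 m/s
final state: V = 54.95 m/s, rpm = 7017 → n = rpm/60 = 116.950000 rev/s
J = V / (n·D) = 54.95 / (116.950000 × 2.254) = 0.208456
regime bands: climb J<0.4800 | cruise [0.4800, 0.9601) | windmill J≥0.9601
J = 0.2085 → climb

J = 0.2085, regime = climb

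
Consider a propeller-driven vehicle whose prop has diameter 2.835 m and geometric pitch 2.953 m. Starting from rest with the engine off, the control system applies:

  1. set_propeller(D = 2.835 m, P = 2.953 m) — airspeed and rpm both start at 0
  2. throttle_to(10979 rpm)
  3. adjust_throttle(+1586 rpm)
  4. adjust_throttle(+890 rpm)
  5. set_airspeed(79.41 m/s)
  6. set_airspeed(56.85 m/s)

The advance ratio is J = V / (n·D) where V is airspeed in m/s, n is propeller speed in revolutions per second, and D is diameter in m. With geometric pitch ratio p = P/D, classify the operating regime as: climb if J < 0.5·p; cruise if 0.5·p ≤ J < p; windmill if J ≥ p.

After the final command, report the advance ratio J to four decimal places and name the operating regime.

J = 0.0894, regime = climb

set_propeller: D = 2.835 m, P = 2.953 m (p = P/D = 1.041623); state ← (V=0, rpm=0)
throttle_to(10979): rpm ← 10979
adjust_throttle(+1586): rpm ← 10979 +1586 = 12565
adjust_throttle(+890): rpm ← 12565 +890 = 13455
set_airspeed(79.41): V ← 79.41 m/s
set_airspeed(56.85): V ← 56.85 m/s
final state: V = 56.85 m/s, rpm = 13455 → n = rpm/60 = 224.250000 rev/s
J = V / (n·D) = 56.85 / (224.250000 × 2.835) = 0.089422
regime bands: climb J<0.5208 | cruise [0.5208, 1.0416) | windmill J≥1.0416
J = 0.0894 → climb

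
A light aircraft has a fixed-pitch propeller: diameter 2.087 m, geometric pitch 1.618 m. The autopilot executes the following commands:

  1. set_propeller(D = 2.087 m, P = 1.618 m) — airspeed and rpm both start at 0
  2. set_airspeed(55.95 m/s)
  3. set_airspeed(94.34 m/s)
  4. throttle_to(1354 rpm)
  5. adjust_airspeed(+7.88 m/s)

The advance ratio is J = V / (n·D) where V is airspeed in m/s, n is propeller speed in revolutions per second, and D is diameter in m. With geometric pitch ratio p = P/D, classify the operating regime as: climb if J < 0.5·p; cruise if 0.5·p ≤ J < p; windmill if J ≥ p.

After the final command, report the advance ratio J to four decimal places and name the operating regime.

J = 2.1704, regime = windmill

set_propeller: D = 2.087 m, P = 1.618 m (p = P/D = 0.775276); state ← (V=0, rpm=0)
set_airspeed(55.95): V ← 55.95 m/s
set_airspeed(94.34): V ← 94.34 m/s
throttle_to(1354): rpm ← 1354
adjust_airspeed(+7.88): V ← 94.34 +7.88 = 102.22 m/s
final state: V = 102.22 m/s, rpm = 1354 → n = rpm/60 = 22.566667 rev/s
J = V / (n·D) = 102.22 / (22.566667 × 2.087) = 2.170431
regime bands: climb J<0.3876 | cruise [0.3876, 0.7753) | windmill J≥0.7753
J = 2.1704 → windmill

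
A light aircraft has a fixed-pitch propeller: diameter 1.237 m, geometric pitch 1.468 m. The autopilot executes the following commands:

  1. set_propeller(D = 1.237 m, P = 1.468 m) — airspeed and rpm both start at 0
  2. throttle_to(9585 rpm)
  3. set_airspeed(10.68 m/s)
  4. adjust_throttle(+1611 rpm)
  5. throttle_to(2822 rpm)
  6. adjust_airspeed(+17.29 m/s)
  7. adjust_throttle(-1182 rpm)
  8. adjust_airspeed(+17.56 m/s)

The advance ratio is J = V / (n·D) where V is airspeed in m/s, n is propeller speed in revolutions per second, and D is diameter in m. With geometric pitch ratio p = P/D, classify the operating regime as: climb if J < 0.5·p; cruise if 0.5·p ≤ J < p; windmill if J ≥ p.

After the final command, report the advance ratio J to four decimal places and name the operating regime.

set_propeller: D = 1.237 m, P = 1.468 m (p = P/D = 1.186742); state ← (V=0, rpm=0)
throttle_to(9585): rpm ← 9585
set_airspeed(10.68): V ← 10.68 m/s
adjust_throttle(+1611): rpm ← 9585 +1611 = 11196
throttle_to(2822): rpm ← 2822
adjust_airspeed(+17.29): V ← 10.68 +17.29 = 27.97 m/s
adjust_throttle(-1182): rpm ← 2822 -1182 = 1640
adjust_airspeed(+17.56): V ← 27.97 +17.56 = 45.53 m/s
final state: V = 45.53 m/s, rpm = 1640 → n = rpm/60 = 27.333333 rev/s
J = V / (n·D) = 45.53 / (27.333333 × 1.237) = 1.346590
regime bands: climb J<0.5934 | cruise [0.5934, 1.1867) | windmill J≥1.1867
J = 1.3466 → windmill

J = 1.3466, regime = windmill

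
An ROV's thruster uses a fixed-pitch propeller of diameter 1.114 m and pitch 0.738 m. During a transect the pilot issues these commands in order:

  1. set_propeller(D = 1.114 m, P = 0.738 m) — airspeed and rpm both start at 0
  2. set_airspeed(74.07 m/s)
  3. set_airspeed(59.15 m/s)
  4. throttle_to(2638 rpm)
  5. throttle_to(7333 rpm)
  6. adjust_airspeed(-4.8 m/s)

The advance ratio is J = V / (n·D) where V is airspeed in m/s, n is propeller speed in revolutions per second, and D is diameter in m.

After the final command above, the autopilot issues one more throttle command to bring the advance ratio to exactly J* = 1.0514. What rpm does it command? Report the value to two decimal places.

set_propeller: D = 1.114 m, P = 0.738 m (p = P/D = 0.662478); state ← (V=0, rpm=0)
set_airspeed(74.07): V ← 74.07 m/s
set_airspeed(59.15): V ← 59.15 m/s
throttle_to(2638): rpm ← 2638
throttle_to(7333): rpm ← 7333
adjust_airspeed(-4.8): V ← 59.15 -4.8 = 54.35 m/s
final state: V = 54.35 m/s, rpm = 7333 → n = rpm/60 = 122.216667 rev/s
target J* = 1.0514; solve J* = V/(n·D) for n: n = V/(J*·D) = 54.35/(1.0514 × 1.114) = 46.403035 rev/s
rpm = 60·n = 2784.182089

rpm = 2784.18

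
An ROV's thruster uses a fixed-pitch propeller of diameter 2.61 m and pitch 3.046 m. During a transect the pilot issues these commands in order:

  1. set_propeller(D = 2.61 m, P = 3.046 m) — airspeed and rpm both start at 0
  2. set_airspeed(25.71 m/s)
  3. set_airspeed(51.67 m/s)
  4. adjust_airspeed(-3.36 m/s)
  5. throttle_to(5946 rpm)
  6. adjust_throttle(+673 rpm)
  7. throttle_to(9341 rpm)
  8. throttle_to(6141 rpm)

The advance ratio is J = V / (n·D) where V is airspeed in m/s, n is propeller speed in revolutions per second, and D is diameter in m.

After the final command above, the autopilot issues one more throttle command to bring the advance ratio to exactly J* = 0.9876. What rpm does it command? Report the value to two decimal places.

set_propeller: D = 2.61 m, P = 3.046 m (p = P/D = 1.167050); state ← (V=0, rpm=0)
set_airspeed(25.71): V ← 25.71 m/s
set_airspeed(51.67): V ← 51.67 m/s
adjust_airspeed(-3.36): V ← 51.67 -3.36 = 48.31 m/s
throttle_to(5946): rpm ← 5946
adjust_throttle(+673): rpm ← 5946 +673 = 6619
throttle_to(9341): rpm ← 9341
throttle_to(6141): rpm ← 6141
final state: V = 48.31 m/s, rpm = 6141 → n = rpm/60 = 102.350000 rev/s
target J* = 0.9876; solve J* = V/(n·D) for n: n = V/(J*·D) = 48.31/(0.9876 × 2.61) = 18.741979 rev/s
rpm = 60·n = 1124.518745

rpm = 1124.52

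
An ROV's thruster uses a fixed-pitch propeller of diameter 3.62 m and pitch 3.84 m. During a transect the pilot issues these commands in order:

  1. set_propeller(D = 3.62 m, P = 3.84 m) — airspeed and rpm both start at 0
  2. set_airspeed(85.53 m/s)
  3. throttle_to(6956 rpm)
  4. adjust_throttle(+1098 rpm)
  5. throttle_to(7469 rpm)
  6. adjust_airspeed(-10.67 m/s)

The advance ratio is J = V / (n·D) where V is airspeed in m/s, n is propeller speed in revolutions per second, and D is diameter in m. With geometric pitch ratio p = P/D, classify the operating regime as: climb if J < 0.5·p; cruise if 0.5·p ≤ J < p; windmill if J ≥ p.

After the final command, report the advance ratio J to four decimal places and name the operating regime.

J = 0.1661, regime = climb

set_propeller: D = 3.62 m, P = 3.84 m (p = P/D = 1.060773); state ← (V=0, rpm=0)
set_airspeed(85.53): V ← 85.53 m/s
throttle_to(6956): rpm ← 6956
adjust_throttle(+1098): rpm ← 6956 +1098 = 8054
throttle_to(7469): rpm ← 7469
adjust_airspeed(-10.67): V ← 85.53 -10.67 = 74.86 m/s
final state: V = 74.86 m/s, rpm = 7469 → n = rpm/60 = 124.483333 rev/s
J = V / (n·D) = 74.86 / (124.483333 × 3.62) = 0.166123
regime bands: climb J<0.5304 | cruise [0.5304, 1.0608) | windmill J≥1.0608
J = 0.1661 → climb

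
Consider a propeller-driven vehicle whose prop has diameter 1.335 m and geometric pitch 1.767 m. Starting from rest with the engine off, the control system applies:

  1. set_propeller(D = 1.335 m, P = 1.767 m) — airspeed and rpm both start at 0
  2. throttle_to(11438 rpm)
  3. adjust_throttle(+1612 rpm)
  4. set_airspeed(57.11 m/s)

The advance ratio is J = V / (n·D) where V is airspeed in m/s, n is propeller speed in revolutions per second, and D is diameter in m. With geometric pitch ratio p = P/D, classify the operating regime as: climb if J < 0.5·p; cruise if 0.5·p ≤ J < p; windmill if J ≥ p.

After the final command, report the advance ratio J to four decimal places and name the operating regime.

set_propeller: D = 1.335 m, P = 1.767 m (p = P/D = 1.323596); state ← (V=0, rpm=0)
throttle_to(11438): rpm ← 11438
adjust_throttle(+1612): rpm ← 11438 +1612 = 13050
set_airspeed(57.11): V ← 57.11 m/s
final state: V = 57.11 m/s, rpm = 13050 → n = rpm/60 = 217.500000 rev/s
J = V / (n·D) = 57.11 / (217.500000 × 1.335) = 0.196685
regime bands: climb J<0.6618 | cruise [0.6618, 1.3236) | windmill J≥1.3236
J = 0.1967 → climb

J = 0.1967, regime = climb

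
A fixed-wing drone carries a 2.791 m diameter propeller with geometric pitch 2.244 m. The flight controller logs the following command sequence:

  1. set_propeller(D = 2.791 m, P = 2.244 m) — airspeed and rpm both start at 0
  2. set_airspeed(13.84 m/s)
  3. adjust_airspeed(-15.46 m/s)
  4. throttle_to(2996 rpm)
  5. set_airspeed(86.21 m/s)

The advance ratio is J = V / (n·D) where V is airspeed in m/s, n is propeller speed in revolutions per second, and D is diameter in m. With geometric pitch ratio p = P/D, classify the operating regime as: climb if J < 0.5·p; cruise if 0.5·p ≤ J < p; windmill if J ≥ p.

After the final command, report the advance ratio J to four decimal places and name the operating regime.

J = 0.6186, regime = cruise

set_propeller: D = 2.791 m, P = 2.244 m (p = P/D = 0.804013); state ← (V=0, rpm=0)
set_airspeed(13.84): V ← 13.84 m/s
adjust_airspeed(-15.46): V ← 13.84 -15.46 = -1.62 m/s
throttle_to(2996): rpm ← 2996
set_airspeed(86.21): V ← 86.21 m/s
final state: V = 86.21 m/s, rpm = 2996 → n = rpm/60 = 49.933333 rev/s
J = V / (n·D) = 86.21 / (49.933333 × 2.791) = 0.618596
regime bands: climb J<0.4020 | cruise [0.4020, 0.8040) | windmill J≥0.8040
J = 0.6186 → cruise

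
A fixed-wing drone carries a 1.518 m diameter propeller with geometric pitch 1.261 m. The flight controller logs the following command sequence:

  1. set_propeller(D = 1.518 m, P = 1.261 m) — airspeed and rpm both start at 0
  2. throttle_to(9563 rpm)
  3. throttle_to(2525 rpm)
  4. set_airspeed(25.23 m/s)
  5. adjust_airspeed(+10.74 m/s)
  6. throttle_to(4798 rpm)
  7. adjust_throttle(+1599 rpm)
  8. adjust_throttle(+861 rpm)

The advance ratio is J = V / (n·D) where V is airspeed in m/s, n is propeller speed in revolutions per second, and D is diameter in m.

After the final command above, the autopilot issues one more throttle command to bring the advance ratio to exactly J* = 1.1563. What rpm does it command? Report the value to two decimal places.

rpm = 1229.56

set_propeller: D = 1.518 m, P = 1.261 m (p = P/D = 0.830698); state ← (V=0, rpm=0)
throttle_to(9563): rpm ← 9563
throttle_to(2525): rpm ← 2525
set_airspeed(25.23): V ← 25.23 m/s
adjust_airspeed(+10.74): V ← 25.23 +10.74 = 35.97 m/s
throttle_to(4798): rpm ← 4798
adjust_throttle(+1599): rpm ← 4798 +1599 = 6397
adjust_throttle(+861): rpm ← 6397 +861 = 7258
final state: V = 35.97 m/s, rpm = 7258 → n = rpm/60 = 120.966667 rev/s
target J* = 1.1563; solve J* = V/(n·D) for n: n = V/(J*·D) = 35.97/(1.1563 × 1.518) = 20.492651 rev/s
rpm = 60·n = 1229.559051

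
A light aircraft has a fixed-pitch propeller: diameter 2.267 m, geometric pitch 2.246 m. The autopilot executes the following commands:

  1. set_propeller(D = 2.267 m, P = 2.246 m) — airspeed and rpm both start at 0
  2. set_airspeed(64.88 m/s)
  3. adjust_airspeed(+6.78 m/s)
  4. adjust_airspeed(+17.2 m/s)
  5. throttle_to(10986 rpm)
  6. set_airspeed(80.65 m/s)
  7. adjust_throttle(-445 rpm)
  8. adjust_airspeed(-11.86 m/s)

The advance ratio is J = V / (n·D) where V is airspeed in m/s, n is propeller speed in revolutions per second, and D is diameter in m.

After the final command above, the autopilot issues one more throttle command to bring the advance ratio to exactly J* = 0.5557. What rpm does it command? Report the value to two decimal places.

rpm = 3276.31

set_propeller: D = 2.267 m, P = 2.246 m (p = P/D = 0.990737); state ← (V=0, rpm=0)
set_airspeed(64.88): V ← 64.88 m/s
adjust_airspeed(+6.78): V ← 64.88 +6.78 = 71.66 m/s
adjust_airspeed(+17.2): V ← 71.66 +17.2 = 88.86 m/s
throttle_to(10986): rpm ← 10986
set_airspeed(80.65): V ← 80.65 m/s
adjust_throttle(-445): rpm ← 10986 -445 = 10541
adjust_airspeed(-11.86): V ← 80.65 -11.86 = 68.79 m/s
final state: V = 68.79 m/s, rpm = 10541 → n = rpm/60 = 175.683333 rev/s
target J* = 0.5557; solve J* = V/(n·D) for n: n = V/(J*·D) = 68.79/(0.5557 × 2.267) = 54.605123 rev/s
rpm = 60·n = 3276.307401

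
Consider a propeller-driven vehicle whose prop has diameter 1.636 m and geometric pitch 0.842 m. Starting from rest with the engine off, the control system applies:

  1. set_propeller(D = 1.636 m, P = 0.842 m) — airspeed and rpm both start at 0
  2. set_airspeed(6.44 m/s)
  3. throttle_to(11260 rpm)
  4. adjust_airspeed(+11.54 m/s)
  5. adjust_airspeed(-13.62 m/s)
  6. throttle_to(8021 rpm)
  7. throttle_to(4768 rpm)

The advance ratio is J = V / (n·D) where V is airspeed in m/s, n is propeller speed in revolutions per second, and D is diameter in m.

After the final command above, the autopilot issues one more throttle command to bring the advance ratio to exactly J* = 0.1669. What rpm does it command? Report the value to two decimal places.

set_propeller: D = 1.636 m, P = 0.842 m (p = P/D = 0.514670); state ← (V=0, rpm=0)
set_airspeed(6.44): V ← 6.44 m/s
throttle_to(11260): rpm ← 11260
adjust_airspeed(+11.54): V ← 6.44 +11.54 = 17.98 m/s
adjust_airspeed(-13.62): V ← 17.98 -13.62 = 4.36 m/s
throttle_to(8021): rpm ← 8021
throttle_to(4768): rpm ← 4768
final state: V = 4.36 m/s, rpm = 4768 → n = rpm/60 = 79.466667 rev/s
target J* = 0.1669; solve J* = V/(n·D) for n: n = V/(J*·D) = 4.36/(0.1669 × 1.636) = 15.967865 rev/s
rpm = 60·n = 958.071902

rpm = 958.07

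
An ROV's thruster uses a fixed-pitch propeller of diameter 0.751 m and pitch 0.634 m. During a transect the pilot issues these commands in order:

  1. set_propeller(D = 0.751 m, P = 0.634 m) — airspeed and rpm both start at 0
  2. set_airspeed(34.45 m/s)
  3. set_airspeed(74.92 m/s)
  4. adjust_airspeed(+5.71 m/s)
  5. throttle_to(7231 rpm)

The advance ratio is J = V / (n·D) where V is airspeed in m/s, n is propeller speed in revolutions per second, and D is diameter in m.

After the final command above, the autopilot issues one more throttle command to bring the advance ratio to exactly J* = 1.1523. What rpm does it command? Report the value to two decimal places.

set_propeller: D = 0.751 m, P = 0.634 m (p = P/D = 0.844208); state ← (V=0, rpm=0)
set_airspeed(34.45): V ← 34.45 m/s
set_airspeed(74.92): V ← 74.92 m/s
adjust_airspeed(+5.71): V ← 74.92 +5.71 = 80.63 m/s
throttle_to(7231): rpm ← 7231
final state: V = 80.63 m/s, rpm = 7231 → n = rpm/60 = 120.516667 rev/s
target J* = 1.1523; solve J* = V/(n·D) for n: n = V/(J*·D) = 80.63/(1.1523 × 0.751) = 93.173232 rev/s
rpm = 60·n = 5590.393924

rpm = 5590.39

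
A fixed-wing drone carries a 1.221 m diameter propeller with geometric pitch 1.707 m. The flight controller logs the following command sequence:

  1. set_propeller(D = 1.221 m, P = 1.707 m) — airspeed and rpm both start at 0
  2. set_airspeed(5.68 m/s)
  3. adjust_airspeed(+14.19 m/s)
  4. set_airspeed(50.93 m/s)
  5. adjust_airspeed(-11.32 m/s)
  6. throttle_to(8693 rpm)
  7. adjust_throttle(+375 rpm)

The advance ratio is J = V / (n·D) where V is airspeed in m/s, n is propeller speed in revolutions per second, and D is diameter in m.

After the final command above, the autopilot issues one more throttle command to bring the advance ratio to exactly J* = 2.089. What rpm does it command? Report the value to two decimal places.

set_propeller: D = 1.221 m, P = 1.707 m (p = P/D = 1.398034); state ← (V=0, rpm=0)
set_airspeed(5.68): V ← 5.68 m/s
adjust_airspeed(+14.19): V ← 5.68 +14.19 = 19.87 m/s
set_airspeed(50.93): V ← 50.93 m/s
adjust_airspeed(-11.32): V ← 50.93 -11.32 = 39.61 m/s
throttle_to(8693): rpm ← 8693
adjust_throttle(+375): rpm ← 8693 +375 = 9068
final state: V = 39.61 m/s, rpm = 9068 → n = rpm/60 = 151.133333 rev/s
target J* = 2.089; solve J* = V/(n·D) for n: n = V/(J*·D) = 39.61/(2.089 × 1.221) = 15.529259 rev/s
rpm = 60·n = 931.755551

rpm = 931.76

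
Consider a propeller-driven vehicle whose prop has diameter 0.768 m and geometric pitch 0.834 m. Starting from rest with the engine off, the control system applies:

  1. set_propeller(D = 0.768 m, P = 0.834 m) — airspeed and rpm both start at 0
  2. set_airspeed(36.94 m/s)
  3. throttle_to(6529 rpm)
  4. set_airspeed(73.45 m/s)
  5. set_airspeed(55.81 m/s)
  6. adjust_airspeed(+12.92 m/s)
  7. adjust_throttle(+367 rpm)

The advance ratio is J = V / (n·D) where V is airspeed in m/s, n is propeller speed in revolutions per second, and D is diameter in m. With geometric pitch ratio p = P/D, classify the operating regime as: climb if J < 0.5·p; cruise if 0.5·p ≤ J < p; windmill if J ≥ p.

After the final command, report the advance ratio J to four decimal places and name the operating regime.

J = 0.7786, regime = cruise

set_propeller: D = 0.768 m, P = 0.834 m (p = P/D = 1.085938); state ← (V=0, rpm=0)
set_airspeed(36.94): V ← 36.94 m/s
throttle_to(6529): rpm ← 6529
set_airspeed(73.45): V ← 73.45 m/s
set_airspeed(55.81): V ← 55.81 m/s
adjust_airspeed(+12.92): V ← 55.81 +12.92 = 68.73 m/s
adjust_throttle(+367): rpm ← 6529 +367 = 6896
final state: V = 68.73 m/s, rpm = 6896 → n = rpm/60 = 114.933333 rev/s
J = V / (n·D) = 68.73 / (114.933333 × 0.768) = 0.778644
regime bands: climb J<0.5430 | cruise [0.5430, 1.0859) | windmill J≥1.0859
J = 0.7786 → cruise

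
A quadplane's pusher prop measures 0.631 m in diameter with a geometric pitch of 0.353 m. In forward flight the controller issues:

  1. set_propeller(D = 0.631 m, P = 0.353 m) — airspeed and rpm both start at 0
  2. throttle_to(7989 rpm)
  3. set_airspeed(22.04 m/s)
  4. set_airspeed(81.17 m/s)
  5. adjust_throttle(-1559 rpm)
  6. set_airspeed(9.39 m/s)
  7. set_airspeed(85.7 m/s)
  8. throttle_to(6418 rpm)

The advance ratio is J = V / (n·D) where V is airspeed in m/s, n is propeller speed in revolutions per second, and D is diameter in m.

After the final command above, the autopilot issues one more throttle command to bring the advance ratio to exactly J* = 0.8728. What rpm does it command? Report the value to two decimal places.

rpm = 9336.58

set_propeller: D = 0.631 m, P = 0.353 m (p = P/D = 0.559429); state ← (V=0, rpm=0)
throttle_to(7989): rpm ← 7989
set_airspeed(22.04): V ← 22.04 m/s
set_airspeed(81.17): V ← 81.17 m/s
adjust_throttle(-1559): rpm ← 7989 -1559 = 6430
set_airspeed(9.39): V ← 9.39 m/s
set_airspeed(85.7): V ← 85.7 m/s
throttle_to(6418): rpm ← 6418
final state: V = 85.7 m/s, rpm = 6418 → n = rpm/60 = 106.966667 rev/s
target J* = 0.8728; solve J* = V/(n·D) for n: n = V/(J*·D) = 85.7/(0.8728 × 0.631) = 155.609721 rev/s
rpm = 60·n = 9336.583283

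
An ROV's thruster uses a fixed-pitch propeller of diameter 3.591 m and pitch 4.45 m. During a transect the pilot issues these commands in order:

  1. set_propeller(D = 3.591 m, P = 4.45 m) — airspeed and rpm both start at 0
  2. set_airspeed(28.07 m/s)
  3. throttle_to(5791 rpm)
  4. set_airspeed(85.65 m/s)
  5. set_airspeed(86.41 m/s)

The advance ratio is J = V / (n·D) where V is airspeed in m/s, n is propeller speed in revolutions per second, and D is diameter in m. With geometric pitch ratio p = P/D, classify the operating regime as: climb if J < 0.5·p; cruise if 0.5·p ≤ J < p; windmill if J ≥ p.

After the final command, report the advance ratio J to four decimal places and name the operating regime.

J = 0.2493, regime = climb

set_propeller: D = 3.591 m, P = 4.45 m (p = P/D = 1.239209); state ← (V=0, rpm=0)
set_airspeed(28.07): V ← 28.07 m/s
throttle_to(5791): rpm ← 5791
set_airspeed(85.65): V ← 85.65 m/s
set_airspeed(86.41): V ← 86.41 m/s
final state: V = 86.41 m/s, rpm = 5791 → n = rpm/60 = 96.516667 rev/s
J = V / (n·D) = 86.41 / (96.516667 × 3.591) = 0.249314
regime bands: climb J<0.6196 | cruise [0.6196, 1.2392) | windmill J≥1.2392
J = 0.2493 → climb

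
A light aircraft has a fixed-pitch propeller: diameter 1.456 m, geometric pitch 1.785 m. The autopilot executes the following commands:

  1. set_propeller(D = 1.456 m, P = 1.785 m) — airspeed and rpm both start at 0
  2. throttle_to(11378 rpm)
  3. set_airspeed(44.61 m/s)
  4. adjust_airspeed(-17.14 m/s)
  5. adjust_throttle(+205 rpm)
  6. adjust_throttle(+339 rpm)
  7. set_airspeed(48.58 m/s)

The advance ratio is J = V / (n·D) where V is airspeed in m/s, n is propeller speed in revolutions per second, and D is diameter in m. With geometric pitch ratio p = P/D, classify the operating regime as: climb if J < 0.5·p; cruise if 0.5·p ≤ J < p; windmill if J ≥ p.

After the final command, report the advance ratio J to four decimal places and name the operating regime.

J = 0.1679, regime = climb

set_propeller: D = 1.456 m, P = 1.785 m (p = P/D = 1.225962); state ← (V=0, rpm=0)
throttle_to(11378): rpm ← 11378
set_airspeed(44.61): V ← 44.61 m/s
adjust_airspeed(-17.14): V ← 44.61 -17.14 = 27.47 m/s
adjust_throttle(+205): rpm ← 11378 +205 = 11583
adjust_throttle(+339): rpm ← 11583 +339 = 11922
set_airspeed(48.58): V ← 48.58 m/s
final state: V = 48.58 m/s, rpm = 11922 → n = rpm/60 = 198.700000 rev/s
J = V / (n·D) = 48.58 / (198.700000 × 1.456) = 0.167918
regime bands: climb J<0.6130 | cruise [0.6130, 1.2260) | windmill J≥1.2260
J = 0.1679 → climb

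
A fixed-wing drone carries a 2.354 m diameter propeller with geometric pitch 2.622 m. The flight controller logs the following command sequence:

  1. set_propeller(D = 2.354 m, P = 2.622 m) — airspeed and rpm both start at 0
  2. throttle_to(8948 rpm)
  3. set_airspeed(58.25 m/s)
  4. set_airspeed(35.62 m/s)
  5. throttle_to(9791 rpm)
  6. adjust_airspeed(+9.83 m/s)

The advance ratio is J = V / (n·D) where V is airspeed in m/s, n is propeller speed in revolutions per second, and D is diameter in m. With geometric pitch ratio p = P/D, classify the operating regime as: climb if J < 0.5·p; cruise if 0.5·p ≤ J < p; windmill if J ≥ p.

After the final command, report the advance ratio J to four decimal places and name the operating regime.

J = 0.1183, regime = climb

set_propeller: D = 2.354 m, P = 2.622 m (p = P/D = 1.113849); state ← (V=0, rpm=0)
throttle_to(8948): rpm ← 8948
set_airspeed(58.25): V ← 58.25 m/s
set_airspeed(35.62): V ← 35.62 m/s
throttle_to(9791): rpm ← 9791
adjust_airspeed(+9.83): V ← 35.62 +9.83 = 45.45 m/s
final state: V = 45.45 m/s, rpm = 9791 → n = rpm/60 = 163.183333 rev/s
J = V / (n·D) = 45.45 / (163.183333 × 2.354) = 0.118318
regime bands: climb J<0.5569 | cruise [0.5569, 1.1138) | windmill J≥1.1138
J = 0.1183 → climb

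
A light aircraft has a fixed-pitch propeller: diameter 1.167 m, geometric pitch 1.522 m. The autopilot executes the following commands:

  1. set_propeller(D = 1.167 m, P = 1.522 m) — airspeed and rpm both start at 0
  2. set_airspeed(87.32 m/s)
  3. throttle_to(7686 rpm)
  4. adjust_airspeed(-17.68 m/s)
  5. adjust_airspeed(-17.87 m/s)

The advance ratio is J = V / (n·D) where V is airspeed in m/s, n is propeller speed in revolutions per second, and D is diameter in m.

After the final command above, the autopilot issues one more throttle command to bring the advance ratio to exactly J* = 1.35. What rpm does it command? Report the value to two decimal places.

rpm = 1971.63

set_propeller: D = 1.167 m, P = 1.522 m (p = P/D = 1.304199); state ← (V=0, rpm=0)
set_airspeed(87.32): V ← 87.32 m/s
throttle_to(7686): rpm ← 7686
adjust_airspeed(-17.68): V ← 87.32 -17.68 = 69.64 m/s
adjust_airspeed(-17.87): V ← 69.64 -17.87 = 51.77 m/s
final state: V = 51.77 m/s, rpm = 7686 → n = rpm/60 = 128.100000 rev/s
target J* = 1.35; solve J* = V/(n·D) for n: n = V/(J*·D) = 51.77/(1.35 × 1.167) = 32.860453 rev/s
rpm = 60·n = 1971.627154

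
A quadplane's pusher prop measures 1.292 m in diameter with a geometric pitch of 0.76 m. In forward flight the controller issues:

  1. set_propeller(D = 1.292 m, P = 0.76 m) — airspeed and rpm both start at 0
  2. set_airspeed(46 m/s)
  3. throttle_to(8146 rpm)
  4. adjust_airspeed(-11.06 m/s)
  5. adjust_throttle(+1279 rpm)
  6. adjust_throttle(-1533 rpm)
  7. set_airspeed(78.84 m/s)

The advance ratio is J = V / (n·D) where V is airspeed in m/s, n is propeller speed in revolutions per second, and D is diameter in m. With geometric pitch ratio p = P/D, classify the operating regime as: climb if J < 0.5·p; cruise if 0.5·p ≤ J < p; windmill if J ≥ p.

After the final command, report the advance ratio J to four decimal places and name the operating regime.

set_propeller: D = 1.292 m, P = 0.76 m (p = P/D = 0.588235); state ← (V=0, rpm=0)
set_airspeed(46): V ← 46 m/s
throttle_to(8146): rpm ← 8146
adjust_airspeed(-11.06): V ← 46 -11.06 = 34.94 m/s
adjust_throttle(+1279): rpm ← 8146 +1279 = 9425
adjust_throttle(-1533): rpm ← 9425 -1533 = 7892
set_airspeed(78.84): V ← 78.84 m/s
final state: V = 78.84 m/s, rpm = 7892 → n = rpm/60 = 131.533333 rev/s
J = V / (n·D) = 78.84 / (131.533333 × 1.292) = 0.463926
regime bands: climb J<0.2941 | cruise [0.2941, 0.5882) | windmill J≥0.5882
J = 0.4639 → cruise

J = 0.4639, regime = cruise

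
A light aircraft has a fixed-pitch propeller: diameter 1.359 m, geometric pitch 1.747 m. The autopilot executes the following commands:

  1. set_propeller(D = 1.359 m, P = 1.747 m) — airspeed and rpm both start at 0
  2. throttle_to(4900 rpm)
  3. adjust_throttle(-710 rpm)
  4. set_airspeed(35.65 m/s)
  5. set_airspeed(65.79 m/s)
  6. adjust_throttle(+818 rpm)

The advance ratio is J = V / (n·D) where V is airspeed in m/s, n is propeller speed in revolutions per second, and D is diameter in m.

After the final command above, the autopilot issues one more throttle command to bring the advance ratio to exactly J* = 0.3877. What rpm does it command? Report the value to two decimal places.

rpm = 7491.97

set_propeller: D = 1.359 m, P = 1.747 m (p = P/D = 1.285504); state ← (V=0, rpm=0)
throttle_to(4900): rpm ← 4900
adjust_throttle(-710): rpm ← 4900 -710 = 4190
set_airspeed(35.65): V ← 35.65 m/s
set_airspeed(65.79): V ← 65.79 m/s
adjust_throttle(+818): rpm ← 4190 +818 = 5008
final state: V = 65.79 m/s, rpm = 5008 → n = rpm/60 = 83.466667 rev/s
target J* = 0.3877; solve J* = V/(n·D) for n: n = V/(J*·D) = 65.79/(0.3877 × 1.359) = 124.866123 rev/s
rpm = 60·n = 7491.967402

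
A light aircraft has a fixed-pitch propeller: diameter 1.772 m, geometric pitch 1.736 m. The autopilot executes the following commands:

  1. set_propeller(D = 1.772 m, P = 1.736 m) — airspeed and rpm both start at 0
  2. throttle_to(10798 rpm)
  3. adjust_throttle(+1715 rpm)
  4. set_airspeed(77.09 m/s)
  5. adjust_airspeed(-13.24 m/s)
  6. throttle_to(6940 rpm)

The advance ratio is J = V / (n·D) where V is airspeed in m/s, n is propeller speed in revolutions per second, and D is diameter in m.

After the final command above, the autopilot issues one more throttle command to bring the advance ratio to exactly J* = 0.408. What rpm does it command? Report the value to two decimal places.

rpm = 5298.93

set_propeller: D = 1.772 m, P = 1.736 m (p = P/D = 0.979684); state ← (V=0, rpm=0)
throttle_to(10798): rpm ← 10798
adjust_throttle(+1715): rpm ← 10798 +1715 = 12513
set_airspeed(77.09): V ← 77.09 m/s
adjust_airspeed(-13.24): V ← 77.09 -13.24 = 63.85 m/s
throttle_to(6940): rpm ← 6940
final state: V = 63.85 m/s, rpm = 6940 → n = rpm/60 = 115.666667 rev/s
target J* = 0.408; solve J* = V/(n·D) for n: n = V/(J*·D) = 63.85/(0.408 × 1.772) = 88.315518 rev/s
rpm = 60·n = 5298.931085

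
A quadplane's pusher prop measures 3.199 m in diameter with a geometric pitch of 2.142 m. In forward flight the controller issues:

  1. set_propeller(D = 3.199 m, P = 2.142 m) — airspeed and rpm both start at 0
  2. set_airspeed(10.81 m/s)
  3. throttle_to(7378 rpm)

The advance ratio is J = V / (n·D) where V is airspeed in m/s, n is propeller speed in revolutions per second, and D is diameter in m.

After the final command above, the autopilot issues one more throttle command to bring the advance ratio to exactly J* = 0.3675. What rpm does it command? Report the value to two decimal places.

set_propeller: D = 3.199 m, P = 2.142 m (p = P/D = 0.669584); state ← (V=0, rpm=0)
set_airspeed(10.81): V ← 10.81 m/s
throttle_to(7378): rpm ← 7378
final state: V = 10.81 m/s, rpm = 7378 → n = rpm/60 = 122.966667 rev/s
target J* = 0.3675; solve J* = V/(n·D) for n: n = V/(J*·D) = 10.81/(0.3675 × 3.199) = 9.195050 rev/s
rpm = 60·n = 551.703019

rpm = 551.70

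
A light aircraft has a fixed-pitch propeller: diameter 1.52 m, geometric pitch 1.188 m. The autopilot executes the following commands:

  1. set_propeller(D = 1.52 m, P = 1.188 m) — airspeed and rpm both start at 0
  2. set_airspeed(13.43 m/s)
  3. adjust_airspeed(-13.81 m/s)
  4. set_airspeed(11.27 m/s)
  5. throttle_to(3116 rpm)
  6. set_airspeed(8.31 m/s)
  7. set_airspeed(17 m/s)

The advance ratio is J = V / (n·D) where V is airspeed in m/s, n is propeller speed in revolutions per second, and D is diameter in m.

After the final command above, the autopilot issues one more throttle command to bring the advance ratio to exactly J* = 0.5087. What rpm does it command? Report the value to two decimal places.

set_propeller: D = 1.52 m, P = 1.188 m (p = P/D = 0.781579); state ← (V=0, rpm=0)
set_airspeed(13.43): V ← 13.43 m/s
adjust_airspeed(-13.81): V ← 13.43 -13.81 = -0.38 m/s
set_airspeed(11.27): V ← 11.27 m/s
throttle_to(3116): rpm ← 3116
set_airspeed(8.31): V ← 8.31 m/s
set_airspeed(17): V ← 17 m/s
final state: V = 17 m/s, rpm = 3116 → n = rpm/60 = 51.933333 rev/s
target J* = 0.5087; solve J* = V/(n·D) for n: n = V/(J*·D) = 17/(0.5087 × 1.52) = 21.985867 rev/s
rpm = 60·n = 1319.152018

rpm = 1319.15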